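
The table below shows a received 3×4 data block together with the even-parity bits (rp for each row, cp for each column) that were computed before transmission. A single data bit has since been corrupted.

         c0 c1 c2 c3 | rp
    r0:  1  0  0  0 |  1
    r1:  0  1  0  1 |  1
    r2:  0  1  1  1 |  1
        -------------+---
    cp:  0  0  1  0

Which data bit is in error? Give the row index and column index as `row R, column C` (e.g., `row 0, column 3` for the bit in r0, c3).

row 1, column 0

Recompute each row's even parity and compare to rp:
  r0: data parity 1, sent rp 1 → ok
  r1: data parity 0, sent rp 1 → mismatch
  r2: data parity 1, sent rp 1 → ok
Recompute each column's even parity and compare to cp:
  c0: data parity 1, sent cp 0 → mismatch
  c1: data parity 0, sent cp 0 → ok
  c2: data parity 1, sent cp 1 → ok
  c3: data parity 0, sent cp 0 → ok
Exactly one row (r1) and one column (c0) fail → the flipped bit is at their intersection.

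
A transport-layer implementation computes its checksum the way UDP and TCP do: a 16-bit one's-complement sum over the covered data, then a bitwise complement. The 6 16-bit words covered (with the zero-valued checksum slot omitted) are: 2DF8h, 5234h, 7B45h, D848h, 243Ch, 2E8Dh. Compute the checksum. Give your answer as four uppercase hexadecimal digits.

One's-complement addition (fold any carry out of bit 15 back into bit 0):
  0x2DF8 + 0x5234 = 0x0802C
  0x802C + 0x7B45 = 0x0FB71
  0xFB71 + 0xD848 = 0x1D3B9 → wrap carry → 0xD3BA
  0xD3BA + 0x243C = 0x0F7F6
  0xF7F6 + 0x2E8D = 0x12683 → wrap carry → 0x2684
One's-complement sum = 0x2684.
Checksum = ~0x2684 & 0xFFFF = 0xD97B.

D97B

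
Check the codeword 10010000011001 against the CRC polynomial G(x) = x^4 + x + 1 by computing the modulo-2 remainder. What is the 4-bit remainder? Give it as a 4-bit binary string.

0000

Modulo-2 division of 10010000011001 by 10011:
  pos 0: 10010 XOR 10011 = 00001
  pos 4: 10000 XOR 10011 = 00011
  pos 7: 11110 XOR 10011 = 01101
  pos 8: 11010 XOR 10011 = 01001
  pos 9: 10011 XOR 10011 = 00000
Remainder = 0000 (zero — the frame passes the CRC check).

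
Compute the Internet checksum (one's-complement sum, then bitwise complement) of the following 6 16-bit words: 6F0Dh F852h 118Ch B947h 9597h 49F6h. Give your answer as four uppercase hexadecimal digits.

EE3D

One's-complement addition (fold any carry out of bit 15 back into bit 0):
  0x6F0D + 0xF852 = 0x1675F → wrap carry → 0x6760
  0x6760 + 0x118C = 0x078EC
  0x78EC + 0xB947 = 0x13233 → wrap carry → 0x3234
  0x3234 + 0x9597 = 0x0C7CB
  0xC7CB + 0x49F6 = 0x111C1 → wrap carry → 0x11C2
One's-complement sum = 0x11C2.
Checksum = ~0x11C2 & 0xFFFF = 0xEE3D.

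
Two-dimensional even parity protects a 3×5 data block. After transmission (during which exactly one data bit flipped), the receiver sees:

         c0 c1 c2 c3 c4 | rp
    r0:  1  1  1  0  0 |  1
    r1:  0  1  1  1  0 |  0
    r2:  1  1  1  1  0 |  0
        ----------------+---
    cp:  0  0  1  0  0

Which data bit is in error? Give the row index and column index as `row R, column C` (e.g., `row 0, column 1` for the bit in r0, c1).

Recompute each row's even parity and compare to rp:
  r0: data parity 1, sent rp 1 → ok
  r1: data parity 1, sent rp 0 → mismatch
  r2: data parity 0, sent rp 0 → ok
Recompute each column's even parity and compare to cp:
  c0: data parity 0, sent cp 0 → ok
  c1: data parity 1, sent cp 0 → mismatch
  c2: data parity 1, sent cp 1 → ok
  c3: data parity 0, sent cp 0 → ok
  c4: data parity 0, sent cp 0 → ok
Exactly one row (r1) and one column (c1) fail → the flipped bit is at their intersection.

row 1, column 1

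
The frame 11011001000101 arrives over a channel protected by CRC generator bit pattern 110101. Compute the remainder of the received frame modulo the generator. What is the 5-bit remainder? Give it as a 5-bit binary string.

10101

Modulo-2 division of 11011001000101 by 110101:
  pos 0: 110110 XOR 110101 = 000011
  pos 4: 110100 XOR 110101 = 000001
Remainder = 10101 (nonzero — an error is detected).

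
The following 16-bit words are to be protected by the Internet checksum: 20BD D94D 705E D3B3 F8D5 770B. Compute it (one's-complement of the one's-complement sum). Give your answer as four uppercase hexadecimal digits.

One's-complement addition (fold any carry out of bit 15 back into bit 0):
  0x20BD + 0xD94D = 0x0FA0A
  0xFA0A + 0x705E = 0x16A68 → wrap carry → 0x6A69
  0x6A69 + 0xD3B3 = 0x13E1C → wrap carry → 0x3E1D
  0x3E1D + 0xF8D5 = 0x136F2 → wrap carry → 0x36F3
  0x36F3 + 0x770B = 0x0ADFE
One's-complement sum = 0xADFE.
Checksum = ~0xADFE & 0xFFFF = 0x5201.

5201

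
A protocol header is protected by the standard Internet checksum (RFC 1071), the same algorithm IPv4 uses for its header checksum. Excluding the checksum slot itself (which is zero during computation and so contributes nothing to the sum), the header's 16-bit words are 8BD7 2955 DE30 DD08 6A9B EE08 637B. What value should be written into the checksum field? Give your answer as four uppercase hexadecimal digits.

D379

One's-complement addition (fold any carry out of bit 15 back into bit 0):
  0x8BD7 + 0x2955 = 0x0B52C
  0xB52C + 0xDE30 = 0x1935C → wrap carry → 0x935D
  0x935D + 0xDD08 = 0x17065 → wrap carry → 0x7066
  0x7066 + 0x6A9B = 0x0DB01
  0xDB01 + 0xEE08 = 0x1C909 → wrap carry → 0xC90A
  0xC90A + 0x637B = 0x12C85 → wrap carry → 0x2C86
One's-complement sum = 0x2C86.
Checksum = ~0x2C86 & 0xFFFF = 0xD379.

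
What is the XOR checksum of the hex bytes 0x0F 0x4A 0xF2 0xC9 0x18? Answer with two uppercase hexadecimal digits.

66

XOR the bytes together:
  start with 0x0F
  0x0F ⊕ 0x4A = 0x45
  0x45 ⊕ 0xF2 = 0xB7
  0xB7 ⊕ 0xC9 = 0x7E
  0x7E ⊕ 0x18 = 0x66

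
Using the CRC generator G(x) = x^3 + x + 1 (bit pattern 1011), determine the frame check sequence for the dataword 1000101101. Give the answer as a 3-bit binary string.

100

Append 3 zeros: 1000101101000. Divide by 1011 (XOR where the leading bit is 1):
  pos 0: 1000 XOR 1011 = 0011
  pos 2: 1110 XOR 1011 = 0101
  pos 3: 1011 XOR 1011 = 0000
  pos 7: 1010 XOR 1011 = 0001
Remainder (last 3 bits) = 100. This is the CRC / FCS.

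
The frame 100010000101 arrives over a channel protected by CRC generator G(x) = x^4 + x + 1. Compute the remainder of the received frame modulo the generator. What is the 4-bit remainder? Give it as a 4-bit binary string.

Modulo-2 division of 100010000101 by 10011:
  pos 0: 10001 XOR 10011 = 00010
  pos 3: 10000 XOR 10011 = 00011
  pos 6: 11010 XOR 10011 = 01001
  pos 7: 10011 XOR 10011 = 00000
Remainder = 0000 (zero — the frame passes the CRC check).

0000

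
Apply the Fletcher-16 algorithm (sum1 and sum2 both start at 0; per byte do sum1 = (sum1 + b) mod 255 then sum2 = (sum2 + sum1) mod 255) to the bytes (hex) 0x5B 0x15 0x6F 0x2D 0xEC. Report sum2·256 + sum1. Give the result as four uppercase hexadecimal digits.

B2F9

Running sums (mod 255):
  after byte 0 (0x5B): sum1=91, sum2=91
  after byte 1 (0x15): sum1=112, sum2=203
  after byte 2 (0x6F): sum1=223, sum2=171
  after byte 3 (0x2D): sum1=13, sum2=184
  after byte 4 (0xEC): sum1=249, sum2=178
Checksum = sum2·256 + sum1 = 178·256 + 249 = 45817 = 0xB2F9.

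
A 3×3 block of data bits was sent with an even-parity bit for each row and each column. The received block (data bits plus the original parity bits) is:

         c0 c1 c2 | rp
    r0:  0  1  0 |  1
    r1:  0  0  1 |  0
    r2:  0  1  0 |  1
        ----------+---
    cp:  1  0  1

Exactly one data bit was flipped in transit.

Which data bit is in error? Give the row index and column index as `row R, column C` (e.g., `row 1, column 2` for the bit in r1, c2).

Recompute each row's even parity and compare to rp:
  r0: data parity 1, sent rp 1 → ok
  r1: data parity 1, sent rp 0 → mismatch
  r2: data parity 1, sent rp 1 → ok
Recompute each column's even parity and compare to cp:
  c0: data parity 0, sent cp 1 → mismatch
  c1: data parity 0, sent cp 0 → ok
  c2: data parity 1, sent cp 1 → ok
Exactly one row (r1) and one column (c0) fail → the flipped bit is at their intersection.

row 1, column 0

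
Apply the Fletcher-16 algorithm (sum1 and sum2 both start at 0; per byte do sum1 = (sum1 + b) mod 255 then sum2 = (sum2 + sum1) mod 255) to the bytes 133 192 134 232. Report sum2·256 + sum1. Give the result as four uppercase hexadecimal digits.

Running sums (mod 255):
  after byte 0 (133): sum1=133, sum2=133
  after byte 1 (192): sum1=70, sum2=203
  after byte 2 (134): sum1=204, sum2=152
  after byte 3 (232): sum1=181, sum2=78
Checksum = sum2·256 + sum1 = 78·256 + 181 = 20149 = 0x4EB5.

4EB5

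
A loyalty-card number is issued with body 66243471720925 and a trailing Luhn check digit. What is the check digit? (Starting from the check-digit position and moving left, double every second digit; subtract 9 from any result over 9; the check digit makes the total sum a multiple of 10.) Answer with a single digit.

Partial digits right→left: 5 2 9 0 2 7 1 7 4 3 4 2 6 6
Double every second digit counting from the check-digit position (so the 1st, 3rd, 5th, ... of the partial from the right).
  doubled (with −9 where >9): 1 9 4 2 8 8 3 → sum 35
  kept as-is: 2 0 7 7 3 2 6 → sum 27
Total = 35 + 27 = 62.
Check digit = (10 − (62 mod 10)) mod 10 = 8.

8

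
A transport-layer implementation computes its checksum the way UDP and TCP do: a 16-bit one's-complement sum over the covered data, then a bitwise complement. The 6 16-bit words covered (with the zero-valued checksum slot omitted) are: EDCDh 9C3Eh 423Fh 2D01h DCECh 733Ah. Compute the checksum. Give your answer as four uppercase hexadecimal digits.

One's-complement addition (fold any carry out of bit 15 back into bit 0):
  0xEDCD + 0x9C3E = 0x18A0B → wrap carry → 0x8A0C
  0x8A0C + 0x423F = 0x0CC4B
  0xCC4B + 0x2D01 = 0x0F94C
  0xF94C + 0xDCEC = 0x1D638 → wrap carry → 0xD639
  0xD639 + 0x733A = 0x14973 → wrap carry → 0x4974
One's-complement sum = 0x4974.
Checksum = ~0x4974 & 0xFFFF = 0xB68B.

B68B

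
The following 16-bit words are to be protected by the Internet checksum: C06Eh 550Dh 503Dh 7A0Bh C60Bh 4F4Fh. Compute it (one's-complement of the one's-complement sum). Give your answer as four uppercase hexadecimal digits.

One's-complement addition (fold any carry out of bit 15 back into bit 0):
  0xC06E + 0x550D = 0x1157B → wrap carry → 0x157C
  0x157C + 0x503D = 0x065B9
  0x65B9 + 0x7A0B = 0x0DFC4
  0xDFC4 + 0xC60B = 0x1A5CF → wrap carry → 0xA5D0
  0xA5D0 + 0x4F4F = 0x0F51F
One's-complement sum = 0xF51F.
Checksum = ~0xF51F & 0xFFFF = 0x0AE0.

0AE0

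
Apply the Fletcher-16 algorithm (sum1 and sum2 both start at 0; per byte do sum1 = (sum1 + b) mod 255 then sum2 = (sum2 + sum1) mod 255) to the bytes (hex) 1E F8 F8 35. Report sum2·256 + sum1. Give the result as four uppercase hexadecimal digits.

8A45

Running sums (mod 255):
  after byte 0 (1E): sum1=30, sum2=30
  after byte 1 (F8): sum1=23, sum2=53
  after byte 2 (F8): sum1=16, sum2=69
  after byte 3 (35): sum1=69, sum2=138
Checksum = sum2·256 + sum1 = 138·256 + 69 = 35397 = 0x8A45.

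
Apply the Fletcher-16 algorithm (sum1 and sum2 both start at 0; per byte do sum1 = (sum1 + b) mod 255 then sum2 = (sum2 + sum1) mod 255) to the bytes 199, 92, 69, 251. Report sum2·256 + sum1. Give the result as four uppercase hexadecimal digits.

Running sums (mod 255):
  after byte 0 (199): sum1=199, sum2=199
  after byte 1 (92): sum1=36, sum2=235
  after byte 2 (69): sum1=105, sum2=85
  after byte 3 (251): sum1=101, sum2=186
Checksum = sum2·256 + sum1 = 186·256 + 101 = 47717 = 0xBA65.

BA65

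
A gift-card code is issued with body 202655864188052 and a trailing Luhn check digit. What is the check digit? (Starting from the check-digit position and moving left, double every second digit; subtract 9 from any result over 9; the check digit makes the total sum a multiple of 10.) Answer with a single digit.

Partial digits right→left: 2 5 0 8 8 1 4 6 8 5 5 6 2 0 2
Double every second digit counting from the check-digit position (so the 1st, 3rd, 5th, ... of the partial from the right).
  doubled (with −9 where >9): 4 0 7 8 7 1 4 4 → sum 35
  kept as-is: 5 8 1 6 5 6 0 → sum 31
Total = 35 + 31 = 66.
Check digit = (10 − (66 mod 10)) mod 10 = 4.

4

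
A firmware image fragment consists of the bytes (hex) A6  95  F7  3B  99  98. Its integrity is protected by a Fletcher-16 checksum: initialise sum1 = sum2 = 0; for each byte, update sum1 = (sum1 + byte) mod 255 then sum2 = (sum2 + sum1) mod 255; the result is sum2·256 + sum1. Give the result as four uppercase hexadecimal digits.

31A1

Running sums (mod 255):
  after byte 0 (A6): sum1=166, sum2=166
  after byte 1 (95): sum1=60, sum2=226
  after byte 2 (F7): sum1=52, sum2=23
  after byte 3 (3B): sum1=111, sum2=134
  after byte 4 (99): sum1=9, sum2=143
  after byte 5 (98): sum1=161, sum2=49
Checksum = sum2·256 + sum1 = 49·256 + 161 = 12705 = 0x31A1.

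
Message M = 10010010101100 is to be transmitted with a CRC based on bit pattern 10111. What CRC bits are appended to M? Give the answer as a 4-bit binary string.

0000

Append 4 zeros: 100100101011000000. Divide by 10111 (XOR where the leading bit is 1):
  pos 0: 10010 XOR 10111 = 00101
  pos 2: 10101 XOR 10111 = 00010
  pos 5: 10010 XOR 10111 = 00101
  pos 7: 10111 XOR 10111 = 00000
Remainder (last 4 bits) = 0000. This is the CRC / FCS.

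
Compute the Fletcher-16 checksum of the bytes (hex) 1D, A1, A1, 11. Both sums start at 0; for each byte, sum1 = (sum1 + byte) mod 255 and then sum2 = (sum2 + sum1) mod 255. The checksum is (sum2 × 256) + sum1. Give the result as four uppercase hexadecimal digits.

Running sums (mod 255):
  after byte 0 (1D): sum1=29, sum2=29
  after byte 1 (A1): sum1=190, sum2=219
  after byte 2 (A1): sum1=96, sum2=60
  after byte 3 (11): sum1=113, sum2=173
Checksum = sum2·256 + sum1 = 173·256 + 113 = 44401 = 0xAD71.

AD71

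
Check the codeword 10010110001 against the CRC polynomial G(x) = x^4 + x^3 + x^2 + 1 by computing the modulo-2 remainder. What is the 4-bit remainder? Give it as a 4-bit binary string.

Modulo-2 division of 10010110001 by 11101:
  pos 0: 10010 XOR 11101 = 01111
  pos 1: 11111 XOR 11101 = 00010
  pos 4: 10100 XOR 11101 = 01001
  pos 5: 10010 XOR 11101 = 01111
  pos 6: 11111 XOR 11101 = 00010
Remainder = 0010 (nonzero — an error is detected).

0010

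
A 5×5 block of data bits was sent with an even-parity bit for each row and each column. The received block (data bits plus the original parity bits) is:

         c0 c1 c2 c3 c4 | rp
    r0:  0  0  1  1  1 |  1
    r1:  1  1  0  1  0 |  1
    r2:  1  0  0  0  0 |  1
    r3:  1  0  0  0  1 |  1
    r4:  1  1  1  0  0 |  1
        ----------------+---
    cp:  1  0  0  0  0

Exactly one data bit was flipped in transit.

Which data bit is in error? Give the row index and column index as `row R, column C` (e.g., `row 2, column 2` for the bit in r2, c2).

row 3, column 0

Recompute each row's even parity and compare to rp:
  r0: data parity 1, sent rp 1 → ok
  r1: data parity 1, sent rp 1 → ok
  r2: data parity 1, sent rp 1 → ok
  r3: data parity 0, sent rp 1 → mismatch
  r4: data parity 1, sent rp 1 → ok
Recompute each column's even parity and compare to cp:
  c0: data parity 0, sent cp 1 → mismatch
  c1: data parity 0, sent cp 0 → ok
  c2: data parity 0, sent cp 0 → ok
  c3: data parity 0, sent cp 0 → ok
  c4: data parity 0, sent cp 0 → ok
Exactly one row (r3) and one column (c0) fail → the flipped bit is at their intersection.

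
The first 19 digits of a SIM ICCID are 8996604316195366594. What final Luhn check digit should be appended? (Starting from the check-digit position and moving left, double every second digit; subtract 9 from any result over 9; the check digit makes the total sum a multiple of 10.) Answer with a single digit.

Partial digits right→left: 4 9 5 6 6 3 5 9 1 6 1 3 4 0 6 6 9 9 8
Double every second digit counting from the check-digit position (so the 1st, 3rd, 5th, ... of the partial from the right).
  doubled (with −9 where >9): 8 1 3 1 2 2 8 3 9 7 → sum 44
  kept as-is: 9 6 3 9 6 3 0 6 9 → sum 51
Total = 44 + 51 = 95.
Check digit = (10 − (95 mod 10)) mod 10 = 5.

5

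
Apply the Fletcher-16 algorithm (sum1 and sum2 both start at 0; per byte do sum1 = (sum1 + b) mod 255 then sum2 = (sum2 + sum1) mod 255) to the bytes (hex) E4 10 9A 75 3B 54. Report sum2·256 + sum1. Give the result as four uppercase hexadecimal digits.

4394

Running sums (mod 255):
  after byte 0 (E4): sum1=228, sum2=228
  after byte 1 (10): sum1=244, sum2=217
  after byte 2 (9A): sum1=143, sum2=105
  after byte 3 (75): sum1=5, sum2=110
  after byte 4 (3B): sum1=64, sum2=174
  after byte 5 (54): sum1=148, sum2=67
Checksum = sum2·256 + sum1 = 67·256 + 148 = 17300 = 0x4394.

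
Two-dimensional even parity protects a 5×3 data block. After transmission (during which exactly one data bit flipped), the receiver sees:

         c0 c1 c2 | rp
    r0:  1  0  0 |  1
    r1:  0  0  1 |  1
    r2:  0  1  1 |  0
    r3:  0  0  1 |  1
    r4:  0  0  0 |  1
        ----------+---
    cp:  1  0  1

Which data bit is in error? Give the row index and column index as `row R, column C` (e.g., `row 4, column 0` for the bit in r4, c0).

Recompute each row's even parity and compare to rp:
  r0: data parity 1, sent rp 1 → ok
  r1: data parity 1, sent rp 1 → ok
  r2: data parity 0, sent rp 0 → ok
  r3: data parity 1, sent rp 1 → ok
  r4: data parity 0, sent rp 1 → mismatch
Recompute each column's even parity and compare to cp:
  c0: data parity 1, sent cp 1 → ok
  c1: data parity 1, sent cp 0 → mismatch
  c2: data parity 1, sent cp 1 → ok
Exactly one row (r4) and one column (c1) fail → the flipped bit is at their intersection.

row 4, column 1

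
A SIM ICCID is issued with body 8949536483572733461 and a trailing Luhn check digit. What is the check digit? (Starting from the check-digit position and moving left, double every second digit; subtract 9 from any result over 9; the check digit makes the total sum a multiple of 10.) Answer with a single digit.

Partial digits right→left: 1 6 4 3 3 7 2 7 5 3 8 4 6 3 5 9 4 9 8
Double every second digit counting from the check-digit position (so the 1st, 3rd, 5th, ... of the partial from the right).
  doubled (with −9 where >9): 2 8 6 4 1 7 3 1 8 7 → sum 47
  kept as-is: 6 3 7 7 3 4 3 9 9 → sum 51
Total = 47 + 51 = 98.
Check digit = (10 − (98 mod 10)) mod 10 = 2.

2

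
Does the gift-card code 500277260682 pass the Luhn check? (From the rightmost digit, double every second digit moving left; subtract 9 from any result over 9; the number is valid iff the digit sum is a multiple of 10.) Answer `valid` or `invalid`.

From the right, keep odd positions and double even positions (subtract 9 from any doubled value over 9):
  doubled (positions 2,4,...): 7 0 4 5 0 1 → sum 17
  kept (positions 1,3,...): 2 6 6 7 2 0 → sum 23
Total = 40.
40 mod 10 = 0, so the number is valid.

valid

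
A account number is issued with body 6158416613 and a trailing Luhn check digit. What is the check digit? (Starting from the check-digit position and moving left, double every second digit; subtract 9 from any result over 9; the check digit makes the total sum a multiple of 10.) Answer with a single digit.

8

Partial digits right→left: 3 1 6 6 1 4 8 5 1 6
Double every second digit counting from the check-digit position (so the 1st, 3rd, 5th, ... of the partial from the right).
  doubled (with −9 where >9): 6 3 2 7 2 → sum 20
  kept as-is: 1 6 4 5 6 → sum 22
Total = 20 + 22 = 42.
Check digit = (10 − (42 mod 10)) mod 10 = 8.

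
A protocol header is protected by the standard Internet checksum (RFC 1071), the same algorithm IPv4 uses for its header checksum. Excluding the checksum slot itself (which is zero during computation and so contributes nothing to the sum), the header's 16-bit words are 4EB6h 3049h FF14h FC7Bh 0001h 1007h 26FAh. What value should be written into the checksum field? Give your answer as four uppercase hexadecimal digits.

One's-complement addition (fold any carry out of bit 15 back into bit 0):
  0x4EB6 + 0x3049 = 0x07EFF
  0x7EFF + 0xFF14 = 0x17E13 → wrap carry → 0x7E14
  0x7E14 + 0xFC7B = 0x17A8F → wrap carry → 0x7A90
  0x7A90 + 0x0001 = 0x07A91
  0x7A91 + 0x1007 = 0x08A98
  0x8A98 + 0x26FA = 0x0B192
One's-complement sum = 0xB192.
Checksum = ~0xB192 & 0xFFFF = 0x4E6D.

4E6D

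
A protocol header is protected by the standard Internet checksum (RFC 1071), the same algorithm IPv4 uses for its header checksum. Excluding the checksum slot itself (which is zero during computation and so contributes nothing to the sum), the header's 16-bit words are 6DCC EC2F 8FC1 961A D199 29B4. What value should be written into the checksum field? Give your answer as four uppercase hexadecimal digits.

84D9

One's-complement addition (fold any carry out of bit 15 back into bit 0):
  0x6DCC + 0xEC2F = 0x159FB → wrap carry → 0x59FC
  0x59FC + 0x8FC1 = 0x0E9BD
  0xE9BD + 0x961A = 0x17FD7 → wrap carry → 0x7FD8
  0x7FD8 + 0xD199 = 0x15171 → wrap carry → 0x5172
  0x5172 + 0x29B4 = 0x07B26
One's-complement sum = 0x7B26.
Checksum = ~0x7B26 & 0xFFFF = 0x84D9.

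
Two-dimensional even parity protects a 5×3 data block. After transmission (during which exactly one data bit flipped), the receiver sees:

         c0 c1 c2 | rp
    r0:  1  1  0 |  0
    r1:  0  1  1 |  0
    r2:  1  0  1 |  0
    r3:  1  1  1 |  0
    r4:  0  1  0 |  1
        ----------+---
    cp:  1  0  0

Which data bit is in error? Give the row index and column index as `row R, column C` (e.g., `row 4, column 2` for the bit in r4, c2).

row 3, column 2

Recompute each row's even parity and compare to rp:
  r0: data parity 0, sent rp 0 → ok
  r1: data parity 0, sent rp 0 → ok
  r2: data parity 0, sent rp 0 → ok
  r3: data parity 1, sent rp 0 → mismatch
  r4: data parity 1, sent rp 1 → ok
Recompute each column's even parity and compare to cp:
  c0: data parity 1, sent cp 1 → ok
  c1: data parity 0, sent cp 0 → ok
  c2: data parity 1, sent cp 0 → mismatch
Exactly one row (r3) and one column (c2) fail → the flipped bit is at their intersection.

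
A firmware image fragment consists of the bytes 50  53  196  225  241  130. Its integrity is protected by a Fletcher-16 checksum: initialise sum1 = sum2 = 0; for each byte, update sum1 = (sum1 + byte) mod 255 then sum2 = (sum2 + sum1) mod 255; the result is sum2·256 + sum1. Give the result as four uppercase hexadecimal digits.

5682

Running sums (mod 255):
  after byte 0 (50): sum1=50, sum2=50
  after byte 1 (53): sum1=103, sum2=153
  after byte 2 (196): sum1=44, sum2=197
  after byte 3 (225): sum1=14, sum2=211
  after byte 4 (241): sum1=0, sum2=211
  after byte 5 (130): sum1=130, sum2=86
Checksum = sum2·256 + sum1 = 86·256 + 130 = 22146 = 0x5682.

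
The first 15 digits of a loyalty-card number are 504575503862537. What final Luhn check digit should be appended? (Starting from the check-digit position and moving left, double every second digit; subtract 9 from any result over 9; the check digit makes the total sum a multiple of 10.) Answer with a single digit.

Partial digits right→left: 7 3 5 2 6 8 3 0 5 5 7 5 4 0 5
Double every second digit counting from the check-digit position (so the 1st, 3rd, 5th, ... of the partial from the right).
  doubled (with −9 where >9): 5 1 3 6 1 5 8 1 → sum 30
  kept as-is: 3 2 8 0 5 5 0 → sum 23
Total = 30 + 23 = 53.
Check digit = (10 − (53 mod 10)) mod 10 = 7.

7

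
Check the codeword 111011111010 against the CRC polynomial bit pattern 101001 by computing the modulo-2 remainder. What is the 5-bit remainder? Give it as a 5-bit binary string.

01101

Modulo-2 division of 111011111010 by 101001:
  pos 0: 111011 XOR 101001 = 010010
  pos 1: 100101 XOR 101001 = 001100
  pos 3: 110011 XOR 101001 = 011010
  pos 4: 110100 XOR 101001 = 011101
  pos 5: 111011 XOR 101001 = 010010
  pos 6: 100100 XOR 101001 = 001101
Remainder = 01101 (nonzero — an error is detected).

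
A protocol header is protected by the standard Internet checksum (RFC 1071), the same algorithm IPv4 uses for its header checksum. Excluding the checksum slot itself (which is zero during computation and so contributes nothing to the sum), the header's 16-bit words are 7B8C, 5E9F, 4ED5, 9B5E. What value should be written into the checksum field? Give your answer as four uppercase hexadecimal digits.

3BA0

One's-complement addition (fold any carry out of bit 15 back into bit 0):
  0x7B8C + 0x5E9F = 0x0DA2B
  0xDA2B + 0x4ED5 = 0x12900 → wrap carry → 0x2901
  0x2901 + 0x9B5E = 0x0C45F
One's-complement sum = 0xC45F.
Checksum = ~0xC45F & 0xFFFF = 0x3BA0.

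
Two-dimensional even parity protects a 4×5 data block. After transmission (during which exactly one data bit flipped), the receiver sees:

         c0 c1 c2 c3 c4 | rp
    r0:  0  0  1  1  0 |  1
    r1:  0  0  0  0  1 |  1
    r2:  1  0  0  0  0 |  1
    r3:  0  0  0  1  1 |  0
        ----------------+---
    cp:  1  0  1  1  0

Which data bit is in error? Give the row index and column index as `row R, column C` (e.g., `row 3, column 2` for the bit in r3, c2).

Recompute each row's even parity and compare to rp:
  r0: data parity 0, sent rp 1 → mismatch
  r1: data parity 1, sent rp 1 → ok
  r2: data parity 1, sent rp 1 → ok
  r3: data parity 0, sent rp 0 → ok
Recompute each column's even parity and compare to cp:
  c0: data parity 1, sent cp 1 → ok
  c1: data parity 0, sent cp 0 → ok
  c2: data parity 1, sent cp 1 → ok
  c3: data parity 0, sent cp 1 → mismatch
  c4: data parity 0, sent cp 0 → ok
Exactly one row (r0) and one column (c3) fail → the flipped bit is at their intersection.

row 0, column 3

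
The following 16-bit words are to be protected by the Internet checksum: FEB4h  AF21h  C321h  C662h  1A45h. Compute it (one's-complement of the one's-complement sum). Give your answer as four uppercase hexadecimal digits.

One's-complement addition (fold any carry out of bit 15 back into bit 0):
  0xFEB4 + 0xAF21 = 0x1ADD5 → wrap carry → 0xADD6
  0xADD6 + 0xC321 = 0x170F7 → wrap carry → 0x70F8
  0x70F8 + 0xC662 = 0x1375A → wrap carry → 0x375B
  0x375B + 0x1A45 = 0x051A0
One's-complement sum = 0x51A0.
Checksum = ~0x51A0 & 0xFFFF = 0xAE5F.

AE5F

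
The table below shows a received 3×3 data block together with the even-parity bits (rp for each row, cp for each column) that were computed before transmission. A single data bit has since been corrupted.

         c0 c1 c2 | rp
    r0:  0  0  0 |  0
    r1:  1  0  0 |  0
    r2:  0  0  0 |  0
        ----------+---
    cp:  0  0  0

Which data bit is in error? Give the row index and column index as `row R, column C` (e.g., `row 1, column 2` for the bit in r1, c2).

Recompute each row's even parity and compare to rp:
  r0: data parity 0, sent rp 0 → ok
  r1: data parity 1, sent rp 0 → mismatch
  r2: data parity 0, sent rp 0 → ok
Recompute each column's even parity and compare to cp:
  c0: data parity 1, sent cp 0 → mismatch
  c1: data parity 0, sent cp 0 → ok
  c2: data parity 0, sent cp 0 → ok
Exactly one row (r1) and one column (c0) fail → the flipped bit is at their intersection.

row 1, column 0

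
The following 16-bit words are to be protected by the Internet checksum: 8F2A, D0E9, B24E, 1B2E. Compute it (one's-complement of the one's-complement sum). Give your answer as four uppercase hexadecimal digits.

D26E

One's-complement addition (fold any carry out of bit 15 back into bit 0):
  0x8F2A + 0xD0E9 = 0x16013 → wrap carry → 0x6014
  0x6014 + 0xB24E = 0x11262 → wrap carry → 0x1263
  0x1263 + 0x1B2E = 0x02D91
One's-complement sum = 0x2D91.
Checksum = ~0x2D91 & 0xFFFF = 0xD26E.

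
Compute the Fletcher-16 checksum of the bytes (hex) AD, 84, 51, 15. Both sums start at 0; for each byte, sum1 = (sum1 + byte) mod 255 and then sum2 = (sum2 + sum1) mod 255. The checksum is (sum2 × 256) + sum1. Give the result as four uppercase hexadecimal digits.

FB98

Running sums (mod 255):
  after byte 0 (AD): sum1=173, sum2=173
  after byte 1 (84): sum1=50, sum2=223
  after byte 2 (51): sum1=131, sum2=99
  after byte 3 (15): sum1=152, sum2=251
Checksum = sum2·256 + sum1 = 251·256 + 152 = 64408 = 0xFB98.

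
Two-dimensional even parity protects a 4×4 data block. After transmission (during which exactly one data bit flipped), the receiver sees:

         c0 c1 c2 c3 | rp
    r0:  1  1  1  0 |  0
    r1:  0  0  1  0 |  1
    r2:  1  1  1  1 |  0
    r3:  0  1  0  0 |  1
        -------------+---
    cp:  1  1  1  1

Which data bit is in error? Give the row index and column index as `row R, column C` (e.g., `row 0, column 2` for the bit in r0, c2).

row 0, column 0

Recompute each row's even parity and compare to rp:
  r0: data parity 1, sent rp 0 → mismatch
  r1: data parity 1, sent rp 1 → ok
  r2: data parity 0, sent rp 0 → ok
  r3: data parity 1, sent rp 1 → ok
Recompute each column's even parity and compare to cp:
  c0: data parity 0, sent cp 1 → mismatch
  c1: data parity 1, sent cp 1 → ok
  c2: data parity 1, sent cp 1 → ok
  c3: data parity 1, sent cp 1 → ok
Exactly one row (r0) and one column (c0) fail → the flipped bit is at their intersection.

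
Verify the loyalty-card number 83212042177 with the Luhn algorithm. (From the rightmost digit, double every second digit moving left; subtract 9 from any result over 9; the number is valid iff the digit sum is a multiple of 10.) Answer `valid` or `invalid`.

From the right, keep odd positions and double even positions (subtract 9 from any doubled value over 9):
  doubled (positions 2,4,...): 5 4 0 2 6 → sum 17
  kept (positions 1,3,...): 7 1 4 2 2 8 → sum 24
Total = 41.
41 mod 10 = 1, so the number is invalid.

invalid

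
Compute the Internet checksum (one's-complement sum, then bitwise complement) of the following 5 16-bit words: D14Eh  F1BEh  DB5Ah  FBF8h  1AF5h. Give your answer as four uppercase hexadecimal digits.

4AA9

One's-complement addition (fold any carry out of bit 15 back into bit 0):
  0xD14E + 0xF1BE = 0x1C30C → wrap carry → 0xC30D
  0xC30D + 0xDB5A = 0x19E67 → wrap carry → 0x9E68
  0x9E68 + 0xFBF8 = 0x19A60 → wrap carry → 0x9A61
  0x9A61 + 0x1AF5 = 0x0B556
One's-complement sum = 0xB556.
Checksum = ~0xB556 & 0xFFFF = 0x4AA9.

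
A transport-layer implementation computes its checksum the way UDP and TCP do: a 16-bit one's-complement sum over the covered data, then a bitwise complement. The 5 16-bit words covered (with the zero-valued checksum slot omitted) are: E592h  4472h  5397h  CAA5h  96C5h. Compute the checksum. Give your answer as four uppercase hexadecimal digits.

One's-complement addition (fold any carry out of bit 15 back into bit 0):
  0xE592 + 0x4472 = 0x12A04 → wrap carry → 0x2A05
  0x2A05 + 0x5397 = 0x07D9C
  0x7D9C + 0xCAA5 = 0x14841 → wrap carry → 0x4842
  0x4842 + 0x96C5 = 0x0DF07
One's-complement sum = 0xDF07.
Checksum = ~0xDF07 & 0xFFFF = 0x20F8.

20F8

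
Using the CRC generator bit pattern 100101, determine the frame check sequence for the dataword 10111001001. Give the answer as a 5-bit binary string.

Append 5 zeros: 1011100100100000. Divide by 100101 (XOR where the leading bit is 1):
  pos 0: 101110 XOR 100101 = 001011
  pos 2: 101101 XOR 100101 = 001000
  pos 4: 100000 XOR 100101 = 000101
  pos 7: 101100 XOR 100101 = 001001
  pos 9: 100100 XOR 100101 = 000001
Remainder (last 5 bits) = 00010. This is the CRC / FCS.

00010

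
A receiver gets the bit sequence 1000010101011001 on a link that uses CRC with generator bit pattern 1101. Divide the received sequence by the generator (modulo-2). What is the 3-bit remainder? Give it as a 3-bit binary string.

Modulo-2 division of 1000010101011001 by 1101:
  pos 0: 1000 XOR 1101 = 0101
  pos 1: 1010 XOR 1101 = 0111
  pos 2: 1111 XOR 1101 = 0010
  pos 4: 1001 XOR 1101 = 0100
  pos 5: 1000 XOR 1101 = 0101
  pos 6: 1011 XOR 1101 = 0110
  pos 7: 1100 XOR 1101 = 0001
  pos 10: 1110 XOR 1101 = 0011
  pos 12: 1101 XOR 1101 = 0000
Remainder = 000 (zero — the frame passes the CRC check).

000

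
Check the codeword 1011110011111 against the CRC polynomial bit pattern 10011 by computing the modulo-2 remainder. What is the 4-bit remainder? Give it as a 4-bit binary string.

0000

Modulo-2 division of 1011110011111 by 10011:
  pos 0: 10111 XOR 10011 = 00100
  pos 2: 10010 XOR 10011 = 00001
  pos 6: 10111 XOR 10011 = 00100
  pos 8: 10011 XOR 10011 = 00000
Remainder = 0000 (zero — the frame passes the CRC check).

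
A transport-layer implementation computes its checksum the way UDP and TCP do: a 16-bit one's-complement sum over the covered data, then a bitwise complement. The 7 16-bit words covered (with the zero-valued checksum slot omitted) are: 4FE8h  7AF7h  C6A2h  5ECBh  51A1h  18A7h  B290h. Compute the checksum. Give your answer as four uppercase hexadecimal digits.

One's-complement addition (fold any carry out of bit 15 back into bit 0):
  0x4FE8 + 0x7AF7 = 0x0CADF
  0xCADF + 0xC6A2 = 0x19181 → wrap carry → 0x9182
  0x9182 + 0x5ECB = 0x0F04D
  0xF04D + 0x51A1 = 0x141EE → wrap carry → 0x41EF
  0x41EF + 0x18A7 = 0x05A96
  0x5A96 + 0xB290 = 0x10D26 → wrap carry → 0x0D27
One's-complement sum = 0x0D27.
Checksum = ~0x0D27 & 0xFFFF = 0xF2D8.

F2D8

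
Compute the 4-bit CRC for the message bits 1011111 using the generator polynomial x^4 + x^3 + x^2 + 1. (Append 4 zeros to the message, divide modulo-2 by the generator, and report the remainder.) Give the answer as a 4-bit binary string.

Append 4 zeros: 10111110000. Divide by 11101 (XOR where the leading bit is 1):
  pos 0: 10111 XOR 11101 = 01010
  pos 1: 10101 XOR 11101 = 01000
  pos 2: 10001 XOR 11101 = 01100
  pos 3: 11000 XOR 11101 = 00101
  pos 5: 10100 XOR 11101 = 01001
  pos 6: 10010 XOR 11101 = 01111
Remainder (last 4 bits) = 1111. This is the CRC / FCS.

1111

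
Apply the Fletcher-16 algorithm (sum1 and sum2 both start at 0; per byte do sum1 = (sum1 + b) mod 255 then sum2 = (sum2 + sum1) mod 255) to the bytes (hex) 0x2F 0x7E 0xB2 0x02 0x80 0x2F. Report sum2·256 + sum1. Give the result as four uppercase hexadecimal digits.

Running sums (mod 255):
  after byte 0 (0x2F): sum1=47, sum2=47
  after byte 1 (0x7E): sum1=173, sum2=220
  after byte 2 (0xB2): sum1=96, sum2=61
  after byte 3 (0x02): sum1=98, sum2=159
  after byte 4 (0x80): sum1=226, sum2=130
  after byte 5 (0x2F): sum1=18, sum2=148
Checksum = sum2·256 + sum1 = 148·256 + 18 = 37906 = 0x9412.

9412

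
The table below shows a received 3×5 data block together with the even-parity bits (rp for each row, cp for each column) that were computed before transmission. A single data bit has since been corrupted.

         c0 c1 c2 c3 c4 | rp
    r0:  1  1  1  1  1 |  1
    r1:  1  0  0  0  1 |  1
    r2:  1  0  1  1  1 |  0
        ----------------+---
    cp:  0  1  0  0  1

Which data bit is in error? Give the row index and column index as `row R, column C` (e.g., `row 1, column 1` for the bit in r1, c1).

Recompute each row's even parity and compare to rp:
  r0: data parity 1, sent rp 1 → ok
  r1: data parity 0, sent rp 1 → mismatch
  r2: data parity 0, sent rp 0 → ok
Recompute each column's even parity and compare to cp:
  c0: data parity 1, sent cp 0 → mismatch
  c1: data parity 1, sent cp 1 → ok
  c2: data parity 0, sent cp 0 → ok
  c3: data parity 0, sent cp 0 → ok
  c4: data parity 1, sent cp 1 → ok
Exactly one row (r1) and one column (c0) fail → the flipped bit is at their intersection.

row 1, column 0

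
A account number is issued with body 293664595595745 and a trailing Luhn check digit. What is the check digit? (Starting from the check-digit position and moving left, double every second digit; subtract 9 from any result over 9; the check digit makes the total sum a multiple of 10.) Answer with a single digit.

Partial digits right→left: 5 4 7 5 9 5 5 9 5 4 6 6 3 9 2
Double every second digit counting from the check-digit position (so the 1st, 3rd, 5th, ... of the partial from the right).
  doubled (with −9 where >9): 1 5 9 1 1 3 6 4 → sum 30
  kept as-is: 4 5 5 9 4 6 9 → sum 42
Total = 30 + 42 = 72.
Check digit = (10 − (72 mod 10)) mod 10 = 8.

8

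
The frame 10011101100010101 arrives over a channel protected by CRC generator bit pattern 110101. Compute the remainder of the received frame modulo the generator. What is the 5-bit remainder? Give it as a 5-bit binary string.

Modulo-2 division of 10011101100010101 by 110101:
  pos 0: 100111 XOR 110101 = 010010
  pos 1: 100100 XOR 110101 = 010001
  pos 2: 100011 XOR 110101 = 010110
  pos 3: 101101 XOR 110101 = 011000
  pos 4: 110000 XOR 110101 = 000101
  pos 7: 101001 XOR 110101 = 011100
  pos 8: 111000 XOR 110101 = 001101
  pos 10: 110110 XOR 110101 = 000011
Remainder = 00111 (nonzero — an error is detected).

00111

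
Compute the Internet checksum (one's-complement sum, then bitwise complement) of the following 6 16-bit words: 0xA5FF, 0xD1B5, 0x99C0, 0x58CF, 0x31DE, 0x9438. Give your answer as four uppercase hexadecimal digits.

One's-complement addition (fold any carry out of bit 15 back into bit 0):
  0xA5FF + 0xD1B5 = 0x177B4 → wrap carry → 0x77B5
  0x77B5 + 0x99C0 = 0x11175 → wrap carry → 0x1176
  0x1176 + 0x58CF = 0x06A45
  0x6A45 + 0x31DE = 0x09C23
  0x9C23 + 0x9438 = 0x1305B → wrap carry → 0x305C
One's-complement sum = 0x305C.
Checksum = ~0x305C & 0xFFFF = 0xCFA3.

CFA3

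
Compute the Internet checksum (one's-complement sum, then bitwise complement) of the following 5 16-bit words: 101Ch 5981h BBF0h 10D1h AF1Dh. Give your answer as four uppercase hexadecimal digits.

1A83

One's-complement addition (fold any carry out of bit 15 back into bit 0):
  0x101C + 0x5981 = 0x0699D
  0x699D + 0xBBF0 = 0x1258D → wrap carry → 0x258E
  0x258E + 0x10D1 = 0x0365F
  0x365F + 0xAF1D = 0x0E57C
One's-complement sum = 0xE57C.
Checksum = ~0xE57C & 0xFFFF = 0x1A83.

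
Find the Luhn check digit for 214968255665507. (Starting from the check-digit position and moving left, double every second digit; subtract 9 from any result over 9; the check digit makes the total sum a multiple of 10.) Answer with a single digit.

Partial digits right→left: 7 0 5 5 6 6 5 5 2 8 6 9 4 1 2
Double every second digit counting from the check-digit position (so the 1st, 3rd, 5th, ... of the partial from the right).
  doubled (with −9 where >9): 5 1 3 1 4 3 8 4 → sum 29
  kept as-is: 0 5 6 5 8 9 1 → sum 34
Total = 29 + 34 = 63.
Check digit = (10 − (63 mod 10)) mod 10 = 7.

7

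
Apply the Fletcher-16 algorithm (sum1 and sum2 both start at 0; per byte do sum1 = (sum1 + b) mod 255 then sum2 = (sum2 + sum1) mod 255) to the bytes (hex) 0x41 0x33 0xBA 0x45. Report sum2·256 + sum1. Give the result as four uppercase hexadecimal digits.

Running sums (mod 255):
  after byte 0 (0x41): sum1=65, sum2=65
  after byte 1 (0x33): sum1=116, sum2=181
  after byte 2 (0xBA): sum1=47, sum2=228
  after byte 3 (0x45): sum1=116, sum2=89
Checksum = sum2·256 + sum1 = 89·256 + 116 = 22900 = 0x5974.

5974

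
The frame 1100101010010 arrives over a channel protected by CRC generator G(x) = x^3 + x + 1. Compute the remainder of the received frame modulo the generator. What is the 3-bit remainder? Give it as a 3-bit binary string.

010

Modulo-2 division of 1100101010010 by 1011:
  pos 0: 1100 XOR 1011 = 0111
  pos 1: 1111 XOR 1011 = 0100
  pos 2: 1000 XOR 1011 = 0011
  pos 4: 1110 XOR 1011 = 0101
  pos 5: 1011 XOR 1011 = 0000
Remainder = 010 (nonzero — an error is detected).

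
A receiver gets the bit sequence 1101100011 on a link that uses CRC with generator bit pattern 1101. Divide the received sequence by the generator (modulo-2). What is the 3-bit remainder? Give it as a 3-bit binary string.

000

Modulo-2 division of 1101100011 by 1101:
  pos 0: 1101 XOR 1101 = 0000
  pos 4: 1000 XOR 1101 = 0101
  pos 5: 1011 XOR 1101 = 0110
  pos 6: 1101 XOR 1101 = 0000
Remainder = 000 (zero — the frame passes the CRC check).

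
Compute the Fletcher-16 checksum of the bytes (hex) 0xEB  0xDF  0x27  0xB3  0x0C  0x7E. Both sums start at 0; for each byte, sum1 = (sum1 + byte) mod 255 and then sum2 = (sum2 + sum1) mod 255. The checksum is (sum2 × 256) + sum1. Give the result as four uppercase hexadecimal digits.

Running sums (mod 255):
  after byte 0 (0xEB): sum1=235, sum2=235
  after byte 1 (0xDF): sum1=203, sum2=183
  after byte 2 (0x27): sum1=242, sum2=170
  after byte 3 (0xB3): sum1=166, sum2=81
  after byte 4 (0x0C): sum1=178, sum2=4
  after byte 5 (0x7E): sum1=49, sum2=53
Checksum = sum2·256 + sum1 = 53·256 + 49 = 13617 = 0x3531.

3531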